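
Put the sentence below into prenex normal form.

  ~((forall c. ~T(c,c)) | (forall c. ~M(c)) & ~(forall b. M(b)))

Move each ¬ inward, flipping quantifiers it crosses:
  (exists c. T(c,c)) & ((exists c. M(c)) | (forall b. M(b)))
Rename bound variables to avoid capture: c↦v.
  (exists c. T(c,c)) & ((exists v. M(v)) | (forall b. M(b)))
Extract every quantifier outward, since the variables are now distinct and don't occur free across branches:
  exists c. exists v. forall b. (T(c,c) & (M(v) | M(b)))

exists c. exists v. forall b. (T(c,c) & (M(v) | M(b)))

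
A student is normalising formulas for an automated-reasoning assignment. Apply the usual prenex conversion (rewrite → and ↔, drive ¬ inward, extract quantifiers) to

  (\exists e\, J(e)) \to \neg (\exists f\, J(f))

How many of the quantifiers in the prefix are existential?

0

Eliminate → and ↔ using ¬ and ∨.
  \neg (\exists e\, J(e)) \lor \neg (\exists f\, J(f))
Drive negations inward (¬∀x A ≡ ∃x ¬A, ¬∃x A ≡ ∀x ¬A, De Morgan for ∧/∨):
  (\forall e\, \neg J(e)) \lor (\forall f\, \neg J(f))
All bound variables are already distinct, so no renaming is needed.
Extract every quantifier outward, since the variables are now distinct and don't occur free across branches:
  \forall e\, \forall f\, (\neg J(e) \lor \neg J(f))
The prefix is \forall e \forall f: 2 universal, 0 existential.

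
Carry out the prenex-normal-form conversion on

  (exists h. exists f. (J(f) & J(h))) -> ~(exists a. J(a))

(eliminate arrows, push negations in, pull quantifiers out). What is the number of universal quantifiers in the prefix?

3

First replace A → B with ¬A ∨ B.
  ~(exists h. exists f. (J(f) & J(h))) | ~(exists a. J(a))
Drive negations inward (¬∀x A ≡ ∃x ¬A, ¬∃x A ≡ ∀x ¬A, De Morgan for ∧/∨):
  (forall h. forall f. (~J(f) | ~J(h))) | (forall a. ~J(a))
Finally move all quantifiers to the prefix:
  forall h. forall f. forall a. (~J(f) | ~J(h) | ~J(a))
The prefix is forall h forall f forall a: 3 universal, 0 existential.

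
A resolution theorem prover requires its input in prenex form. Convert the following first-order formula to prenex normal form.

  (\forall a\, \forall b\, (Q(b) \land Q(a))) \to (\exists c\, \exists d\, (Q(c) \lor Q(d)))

\exists a\, \exists b\, \exists c\, \exists d\, (\neg Q(b) \lor \neg Q(a) \lor Q(c) \lor Q(d))

Eliminate → and ↔ using ¬ and ∨.
  \neg (\forall a\, \forall b\, (Q(b) \land Q(a))) \lor (\exists c\, \exists d\, (Q(c) \lor Q(d)))
Drive negations inward (¬∀x A ≡ ∃x ¬A, ¬∃x A ≡ ∀x ¬A, De Morgan for ∧/∨):
  (\exists a\, \exists b\, (\neg Q(b) \lor \neg Q(a))) \lor (\exists c\, \exists d\, (Q(c) \lor Q(d)))
Finally move all quantifiers to the prefix:
  \exists a\, \exists b\, \exists c\, \exists d\, (\neg Q(b) \lor \neg Q(a) \lor Q(c) \lor Q(d))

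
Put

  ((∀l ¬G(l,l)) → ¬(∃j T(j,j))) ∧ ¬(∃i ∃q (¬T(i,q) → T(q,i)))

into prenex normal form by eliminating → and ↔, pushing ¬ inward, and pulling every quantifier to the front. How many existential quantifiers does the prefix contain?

1

Eliminate → and ↔ using ¬ and ∨.
  (¬(∀l ¬G(l,l)) ∨ ¬(∃j T(j,j))) ∧ ¬(∃i ∃q (¬¬T(i,q) ∨ T(q,i)))
Drive negations inward (¬∀x A ≡ ∃x ¬A, ¬∃x A ≡ ∀x ¬A, De Morgan for ∧/∨):
  ((∃l G(l,l)) ∨ (∀j ¬T(j,j))) ∧ (∀i ∀q (¬T(i,q) ∧ ¬T(q,i)))
Finally move all quantifiers to the prefix:
  ∃l ∀j ∀i ∀q ((G(l,l) ∨ ¬T(j,j)) ∧ ¬T(i,q) ∧ ¬T(q,i))
The prefix is ∃l ∀j ∀i ∀q: 3 universal, 1 existential.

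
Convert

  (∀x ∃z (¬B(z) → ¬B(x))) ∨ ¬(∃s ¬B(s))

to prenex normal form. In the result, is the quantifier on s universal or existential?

universal

First replace A → B with ¬A ∨ B.
  (∀x ∃z (¬¬B(z) ∨ ¬B(x))) ∨ ¬(∃s ¬B(s))
Drive negations inward (¬∀x A ≡ ∃x ¬A, ¬∃x A ≡ ∀x ¬A, De Morgan for ∧/∨):
  (∀x ∃z (B(z) ∨ ¬B(x))) ∨ (∀s B(s))
Finally move all quantifiers to the prefix:
  ∀x ∃z ∀s (B(z) ∨ ¬B(x) ∨ B(s))
The quantifier ∃s sits under an odd number of negations (counting the antecedent side of each →), so it flips to ∀s.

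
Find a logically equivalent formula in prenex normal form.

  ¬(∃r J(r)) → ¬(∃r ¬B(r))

First replace A → B with ¬A ∨ B.
  ¬¬(∃r J(r)) ∨ ¬(∃r ¬B(r))
Push ¬ through the quantifiers and connectives to reach negation normal form:
  (∃r J(r)) ∨ (∀r B(r))
Standardize variables apart so no two quantifiers bind the same name: r↦c.
  (∃r J(r)) ∨ (∀c B(c))
Pull the quantifiers to the front (each side's bound variable is not free in the other side):
  ∃r ∀c (J(r) ∨ B(c))

∃r ∀c (J(r) ∨ B(c))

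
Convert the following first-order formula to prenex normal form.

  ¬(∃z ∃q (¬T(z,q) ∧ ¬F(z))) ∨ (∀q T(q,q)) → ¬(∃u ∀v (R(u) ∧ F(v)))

∃z ∃q ∃b ∀u ∃v (¬T(z,q) ∧ ¬F(z) ∧ ¬T(b,b) ∨ ¬R(u) ∨ ¬F(v))

First replace A → B with ¬A ∨ B.
  ¬(¬(∃z ∃q (¬T(z,q) ∧ ¬F(z))) ∨ (∀q T(q,q))) ∨ ¬(∃u ∀v (R(u) ∧ F(v)))
Drive negations inward (¬∀x A ≡ ∃x ¬A, ¬∃x A ≡ ∀x ¬A, De Morgan for ∧/∨):
  (∃z ∃q (¬T(z,q) ∧ ¬F(z))) ∧ (∃q ¬T(q,q)) ∨ (∀u ∃v (¬R(u) ∨ ¬F(v)))
Give each quantifier a distinct variable: q↦b.
  (∃z ∃q (¬T(z,q) ∧ ¬F(z))) ∧ (∃b ¬T(b,b)) ∨ (∀u ∃v (¬R(u) ∨ ¬F(v)))
Extract every quantifier outward, since the variables are now distinct and don't occur free across branches:
  ∃z ∃q ∃b ∀u ∃v (¬T(z,q) ∧ ¬F(z) ∧ ¬T(b,b) ∨ ¬R(u) ∨ ¬F(v))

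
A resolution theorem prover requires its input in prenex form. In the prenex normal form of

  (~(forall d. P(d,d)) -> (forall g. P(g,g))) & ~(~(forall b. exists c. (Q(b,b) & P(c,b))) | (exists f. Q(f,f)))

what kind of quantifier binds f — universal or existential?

universal

First replace A → B with ¬A ∨ B.
  (~~(forall d. P(d,d)) | (forall g. P(g,g))) & ~(~(forall b. exists c. (Q(b,b) & P(c,b))) | (exists f. Q(f,f)))
Drive negations inward (¬∀x A ≡ ∃x ¬A, ¬∃x A ≡ ∀x ¬A, De Morgan for ∧/∨):
  ((forall d. P(d,d)) | (forall g. P(g,g))) & (forall b. exists c. (Q(b,b) & P(c,b))) & (forall f. ~Q(f,f))
All bound variables are already distinct, so no renaming is needed.
Pull the quantifiers to the front (each side's bound variable is not free in the other side):
  forall d. forall g. forall b. exists c. forall f. ((P(d,d) | P(g,g)) & Q(b,b) & P(c,b) & ~Q(f,f))
The quantifier exists f sits under an odd number of negations (counting the antecedent side of each →), so it flips to forall f.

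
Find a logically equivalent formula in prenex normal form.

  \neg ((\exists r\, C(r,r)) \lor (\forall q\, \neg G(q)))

Move each ¬ inward, flipping quantifiers it crosses:
  (\forall r\, \neg C(r,r)) \land (\exists q\, G(q))
All bound variables are already distinct, so no renaming is needed.
Pull the quantifiers to the front (each side's bound variable is not free in the other side):
  \forall r\, \exists q\, (\neg C(r,r) \land G(q))

\forall r\, \exists q\, (\neg C(r,r) \land G(q))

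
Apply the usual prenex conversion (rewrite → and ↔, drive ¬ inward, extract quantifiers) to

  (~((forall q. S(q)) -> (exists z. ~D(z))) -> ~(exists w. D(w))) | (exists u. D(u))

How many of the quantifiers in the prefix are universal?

Eliminate → and ↔ using ¬ and ∨.
  ~~(~(forall q. S(q)) | (exists z. ~D(z))) | ~(exists w. D(w)) | (exists u. D(u))
Move each ¬ inward, flipping quantifiers it crosses:
  (exists q. ~S(q)) | (exists z. ~D(z)) | (forall w. ~D(w)) | (exists u. D(u))
Finally move all quantifiers to the prefix:
  exists q. exists z. forall w. exists u. (~S(q) | ~D(z) | ~D(w) | D(u))
The prefix is exists q exists z forall w exists u: 1 universal, 3 existential.

1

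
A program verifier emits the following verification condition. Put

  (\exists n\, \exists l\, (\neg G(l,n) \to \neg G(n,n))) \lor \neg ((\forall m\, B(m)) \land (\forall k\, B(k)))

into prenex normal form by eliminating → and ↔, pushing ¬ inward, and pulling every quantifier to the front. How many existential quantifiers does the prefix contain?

4

Eliminate → and ↔ using ¬ and ∨.
  (\exists n\, \exists l\, (\neg \neg G(l,n) \lor \neg G(n,n))) \lor \neg ((\forall m\, B(m)) \land (\forall k\, B(k)))
Push ¬ through the quantifiers and connectives to reach negation normal form:
  (\exists n\, \exists l\, (G(l,n) \lor \neg G(n,n))) \lor (\exists m\, \neg B(m)) \lor (\exists k\, \neg B(k))
All bound variables are already distinct, so no renaming is needed.
Extract every quantifier outward, since the variables are now distinct and don't occur free across branches:
  \exists n\, \exists l\, \exists m\, \exists k\, (G(l,n) \lor \neg G(n,n) \lor \neg B(m) \lor \neg B(k))
The prefix is \exists n \exists l \exists m \exists k: 0 universal, 4 existential.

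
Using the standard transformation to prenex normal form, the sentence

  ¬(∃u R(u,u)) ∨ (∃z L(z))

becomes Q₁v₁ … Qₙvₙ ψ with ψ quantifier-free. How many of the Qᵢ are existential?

Push ¬ through the quantifiers and connectives to reach negation normal form:
  (∀u ¬R(u,u)) ∨ (∃z L(z))
Pull the quantifiers to the front (each side's bound variable is not free in the other side):
  ∀u ∃z (¬R(u,u) ∨ L(z))
The prefix is ∀u ∃z: 1 universal, 1 existential.

1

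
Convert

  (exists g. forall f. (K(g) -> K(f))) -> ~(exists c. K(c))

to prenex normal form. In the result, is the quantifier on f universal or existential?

existential

Rewrite implications/biconditionals: A → B as ¬A ∨ B.
  ~(exists g. forall f. (~K(g) | K(f))) | ~(exists c. K(c))
Drive negations inward (¬∀x A ≡ ∃x ¬A, ¬∃x A ≡ ∀x ¬A, De Morgan for ∧/∨):
  (forall g. exists f. (K(g) & ~K(f))) | (forall c. ~K(c))
Finally move all quantifiers to the prefix:
  forall g. exists f. forall c. (K(g) & ~K(f) | ~K(c))
The quantifier forall f sits under an odd number of negations (counting the antecedent side of each →), so it flips to exists f.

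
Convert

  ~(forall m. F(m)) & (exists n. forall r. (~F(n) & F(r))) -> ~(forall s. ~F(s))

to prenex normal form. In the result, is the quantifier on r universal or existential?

existential

Rewrite implications/biconditionals: A → B as ¬A ∨ B.
  ~(~(forall m. F(m)) & (exists n. forall r. (~F(n) & F(r)))) | ~(forall s. ~F(s))
Move each ¬ inward, flipping quantifiers it crosses:
  (forall m. F(m)) | (forall n. exists r. (F(n) | ~F(r))) | (exists s. F(s))
Extract every quantifier outward, since the variables are now distinct and don't occur free across branches:
  forall m. forall n. exists r. exists s. (F(m) | F(n) | ~F(r) | F(s))
The quantifier forall r sits under an odd number of negations (counting the antecedent side of each →), so it flips to exists r.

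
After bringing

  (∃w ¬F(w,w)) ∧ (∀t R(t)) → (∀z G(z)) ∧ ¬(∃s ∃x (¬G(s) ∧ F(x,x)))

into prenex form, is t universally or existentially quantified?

Rewrite implications/biconditionals: A → B as ¬A ∨ B.
  ¬((∃w ¬F(w,w)) ∧ (∀t R(t))) ∨ (∀z G(z)) ∧ ¬(∃s ∃x (¬G(s) ∧ F(x,x)))
Drive negations inward (¬∀x A ≡ ∃x ¬A, ¬∃x A ≡ ∀x ¬A, De Morgan for ∧/∨):
  (∀w F(w,w)) ∨ (∃t ¬R(t)) ∨ (∀z G(z)) ∧ (∀s ∀x (G(s) ∨ ¬F(x,x)))
All bound variables are already distinct, so no renaming is needed.
Pull the quantifiers to the front (each side's bound variable is not free in the other side):
  ∀w ∃t ∀z ∀s ∀x (F(w,w) ∨ ¬R(t) ∨ G(z) ∧ (G(s) ∨ ¬F(x,x)))
The quantifier ∀t sits under an odd number of negations (counting the antecedent side of each →), so it flips to ∃t.

existential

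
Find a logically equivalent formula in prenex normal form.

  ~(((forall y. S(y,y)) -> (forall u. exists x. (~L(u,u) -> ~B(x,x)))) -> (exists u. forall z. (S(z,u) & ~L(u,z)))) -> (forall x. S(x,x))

First replace A → B with ¬A ∨ B.
  ~~(~(~(forall y. S(y,y)) | (forall u. exists x. (~~L(u,u) | ~B(x,x)))) | (exists u. forall z. (S(z,u) & ~L(u,z)))) | (forall x. S(x,x))
Push ¬ through the quantifiers and connectives to reach negation normal form:
  (forall y. S(y,y)) & (exists u. forall x. (~L(u,u) & B(x,x))) | (exists u. forall z. (S(z,u) & ~L(u,z))) | (forall x. S(x,x))
Rename bound variables to avoid capture: u↦z1, x↦r.
  (forall y. S(y,y)) & (exists u. forall x. (~L(u,u) & B(x,x))) | (exists z1. forall z. (S(z,z1) & ~L(z1,z))) | (forall r. S(r,r))
Extract every quantifier outward, since the variables are now distinct and don't occur free across branches:
  forall y. exists u. forall x. exists z1. forall z. forall r. (S(y,y) & ~L(u,u) & B(x,x) | S(z,z1) & ~L(z1,z) | S(r,r))

forall y. exists u. forall x. exists z1. forall z. forall r. (S(y,y) & ~L(u,u) & B(x,x) | S(z,z1) & ~L(z1,z) | S(r,r))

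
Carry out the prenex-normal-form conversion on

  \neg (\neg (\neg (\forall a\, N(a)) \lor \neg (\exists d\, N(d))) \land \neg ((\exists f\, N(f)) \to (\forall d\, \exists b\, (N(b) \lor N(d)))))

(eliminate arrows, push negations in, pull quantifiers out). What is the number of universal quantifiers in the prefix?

3

First replace A → B with ¬A ∨ B.
  \neg (\neg (\neg (\forall a\, N(a)) \lor \neg (\exists d\, N(d))) \land \neg (\neg (\exists f\, N(f)) \lor (\forall d\, \exists b\, (N(b) \lor N(d)))))
Move each ¬ inward, flipping quantifiers it crosses:
  (\exists a\, \neg N(a)) \lor (\forall d\, \neg N(d)) \lor (\forall f\, \neg N(f)) \lor (\forall d\, \exists b\, (N(b) \lor N(d)))
Give each quantifier a distinct variable: d↦x.
  (\exists a\, \neg N(a)) \lor (\forall d\, \neg N(d)) \lor (\forall f\, \neg N(f)) \lor (\forall x\, \exists b\, (N(b) \lor N(x)))
Extract every quantifier outward, since the variables are now distinct and don't occur free across branches:
  \exists a\, \forall d\, \forall f\, \forall x\, \exists b\, (\neg N(a) \lor \neg N(d) \lor \neg N(f) \lor N(b) \lor N(x))
The prefix is \exists a \forall d \forall f \forall x \exists b: 3 universal, 2 existential.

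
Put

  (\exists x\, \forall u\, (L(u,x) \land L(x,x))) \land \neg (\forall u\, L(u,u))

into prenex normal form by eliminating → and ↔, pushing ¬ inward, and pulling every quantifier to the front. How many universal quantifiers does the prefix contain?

1

Push ¬ through the quantifiers and connectives to reach negation normal form:
  (\exists x\, \forall u\, (L(u,x) \land L(x,x))) \land (\exists u\, \neg L(u,u))
Standardize variables apart so no two quantifiers bind the same name: u↦u1.
  (\exists x\, \forall u\, (L(u,x) \land L(x,x))) \land (\exists u1\, \neg L(u1,u1))
Pull the quantifiers to the front (each side's bound variable is not free in the other side):
  \exists x\, \forall u\, \exists u1\, (L(u,x) \land L(x,x) \land \neg L(u1,u1))
The prefix is \exists x \forall u \exists u1: 1 universal, 2 existential.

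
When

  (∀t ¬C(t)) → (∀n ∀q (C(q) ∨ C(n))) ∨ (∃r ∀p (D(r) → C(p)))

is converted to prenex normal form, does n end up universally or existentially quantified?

universal

Eliminate → and ↔ using ¬ and ∨.
  ¬(∀t ¬C(t)) ∨ (∀n ∀q (C(q) ∨ C(n))) ∨ (∃r ∀p (¬D(r) ∨ C(p)))
Drive negations inward (¬∀x A ≡ ∃x ¬A, ¬∃x A ≡ ∀x ¬A, De Morgan for ∧/∨):
  (∃t C(t)) ∨ (∀n ∀q (C(q) ∨ C(n))) ∨ (∃r ∀p (¬D(r) ∨ C(p)))
All bound variables are already distinct, so no renaming is needed.
Finally move all quantifiers to the prefix:
  ∃t ∀n ∀q ∃r ∀p (C(t) ∨ C(q) ∨ C(n) ∨ ¬D(r) ∨ C(p))
The quantifier ∀n sits under an even number of negations (counting the antecedent side of each →), so it remains universal.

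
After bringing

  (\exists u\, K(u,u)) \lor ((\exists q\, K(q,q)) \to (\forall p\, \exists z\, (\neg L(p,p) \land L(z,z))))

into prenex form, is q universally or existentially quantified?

First replace A → B with ¬A ∨ B.
  (\exists u\, K(u,u)) \lor \neg (\exists q\, K(q,q)) \lor (\forall p\, \exists z\, (\neg L(p,p) \land L(z,z)))
Push ¬ through the quantifiers and connectives to reach negation normal form:
  (\exists u\, K(u,u)) \lor (\forall q\, \neg K(q,q)) \lor (\forall p\, \exists z\, (\neg L(p,p) \land L(z,z)))
All bound variables are already distinct, so no renaming is needed.
Extract every quantifier outward, since the variables are now distinct and don't occur free across branches:
  \exists u\, \forall q\, \forall p\, \exists z\, (K(u,u) \lor \neg K(q,q) \lor \neg L(p,p) \land L(z,z))
The quantifier \exists q sits under an odd number of negations (counting the antecedent side of each →), so it flips to \forall q.

universal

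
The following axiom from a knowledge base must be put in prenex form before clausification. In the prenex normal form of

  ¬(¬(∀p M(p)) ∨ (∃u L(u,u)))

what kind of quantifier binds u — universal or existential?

universal

Move each ¬ inward, flipping quantifiers it crosses:
  (∀p M(p)) ∧ (∀u ¬L(u,u))
All bound variables are already distinct, so no renaming is needed.
Extract every quantifier outward, since the variables are now distinct and don't occur free across branches:
  ∀p ∀u (M(p) ∧ ¬L(u,u))
The quantifier ∃u sits under an odd number of negations, so it flips to ∀u.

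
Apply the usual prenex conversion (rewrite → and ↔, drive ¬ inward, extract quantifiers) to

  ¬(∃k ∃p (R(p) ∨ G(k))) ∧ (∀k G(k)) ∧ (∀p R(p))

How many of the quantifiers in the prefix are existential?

Push ¬ through the quantifiers and connectives to reach negation normal form:
  (∀k ∀p (¬R(p) ∧ ¬G(k))) ∧ (∀k G(k)) ∧ (∀p R(p))
Standardize variables apart so no two quantifiers bind the same name: k↦y1, p↦z1.
  (∀k ∀p (¬R(p) ∧ ¬G(k))) ∧ (∀y1 G(y1)) ∧ (∀z1 R(z1))
Finally move all quantifiers to the prefix:
  ∀k ∀p ∀y1 ∀z1 (¬R(p) ∧ ¬G(k) ∧ G(y1) ∧ R(z1))
The prefix is ∀k ∀p ∀y1 ∀z1: 4 universal, 0 existential.

0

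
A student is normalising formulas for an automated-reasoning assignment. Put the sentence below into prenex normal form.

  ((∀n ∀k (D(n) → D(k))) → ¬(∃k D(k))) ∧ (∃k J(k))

Eliminate → and ↔ using ¬ and ∨.
  (¬(∀n ∀k (¬D(n) ∨ D(k))) ∨ ¬(∃k D(k))) ∧ (∃k J(k))
Push ¬ through the quantifiers and connectives to reach negation normal form:
  ((∃n ∃k (D(n) ∧ ¬D(k))) ∨ (∀k ¬D(k))) ∧ (∃k J(k))
Standardize variables apart so no two quantifiers bind the same name: k↦b, k↦p.
  ((∃n ∃k (D(n) ∧ ¬D(k))) ∨ (∀b ¬D(b))) ∧ (∃p J(p))
Pull the quantifiers to the front (each side's bound variable is not free in the other side):
  ∃n ∃k ∀b ∃p ((D(n) ∧ ¬D(k) ∨ ¬D(b)) ∧ J(p))

∃n ∃k ∀b ∃p ((D(n) ∧ ¬D(k) ∨ ¬D(b)) ∧ J(p))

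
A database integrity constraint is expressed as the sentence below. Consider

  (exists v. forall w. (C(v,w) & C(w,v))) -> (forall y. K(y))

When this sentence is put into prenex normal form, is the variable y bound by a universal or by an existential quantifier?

universal

Rewrite implications/biconditionals: A → B as ¬A ∨ B.
  ~(exists v. forall w. (C(v,w) & C(w,v))) | (forall y. K(y))
Push ¬ through the quantifiers and connectives to reach negation normal form:
  (forall v. exists w. (~C(v,w) | ~C(w,v))) | (forall y. K(y))
All bound variables are already distinct, so no renaming is needed.
Finally move all quantifiers to the prefix:
  forall v. exists w. forall y. (~C(v,w) | ~C(w,v) | K(y))
The quantifier forall y sits under an even number of negations (counting the antecedent side of each →), so it remains universal.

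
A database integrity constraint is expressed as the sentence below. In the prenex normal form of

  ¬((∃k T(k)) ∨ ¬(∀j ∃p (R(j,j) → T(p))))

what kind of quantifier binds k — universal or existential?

First replace A → B with ¬A ∨ B.
  ¬((∃k T(k)) ∨ ¬(∀j ∃p (¬R(j,j) ∨ T(p))))
Push ¬ through the quantifiers and connectives to reach negation normal form:
  (∀k ¬T(k)) ∧ (∀j ∃p (¬R(j,j) ∨ T(p)))
All bound variables are already distinct, so no renaming is needed.
Pull the quantifiers to the front (each side's bound variable is not free in the other side):
  ∀k ∀j ∃p (¬T(k) ∧ (¬R(j,j) ∨ T(p)))
The quantifier ∃k sits under an odd number of negations (counting the antecedent side of each →), so it flips to ∀k.

universal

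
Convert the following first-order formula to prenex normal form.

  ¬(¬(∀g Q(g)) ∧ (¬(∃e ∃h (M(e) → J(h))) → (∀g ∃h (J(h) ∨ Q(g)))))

Rewrite implications/biconditionals: A → B as ¬A ∨ B.
  ¬(¬(∀g Q(g)) ∧ (¬¬(∃e ∃h (¬M(e) ∨ J(h))) ∨ (∀g ∃h (J(h) ∨ Q(g)))))
Move each ¬ inward, flipping quantifiers it crosses:
  (∀g Q(g)) ∨ (∀e ∀h (M(e) ∧ ¬J(h))) ∧ (∃g ∀h (¬J(h) ∧ ¬Q(g)))
Give each quantifier a distinct variable: g↦u, h↦w.
  (∀g Q(g)) ∨ (∀e ∀h (M(e) ∧ ¬J(h))) ∧ (∃u ∀w (¬J(w) ∧ ¬Q(u)))
Extract every quantifier outward, since the variables are now distinct and don't occur free across branches:
  ∀g ∀e ∀h ∃u ∀w (Q(g) ∨ M(e) ∧ ¬J(h) ∧ ¬J(w) ∧ ¬Q(u))

∀g ∀e ∀h ∃u ∀w (Q(g) ∨ M(e) ∧ ¬J(h) ∧ ¬J(w) ∧ ¬Q(u))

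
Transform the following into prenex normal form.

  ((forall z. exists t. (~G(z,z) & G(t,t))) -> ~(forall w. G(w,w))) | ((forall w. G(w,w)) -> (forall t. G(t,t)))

exists z. forall t. exists w. exists b. forall v. (G(z,z) | ~G(t,t) | ~G(w,w) | ~G(b,b) | G(v,v))

Rewrite implications/biconditionals: A → B as ¬A ∨ B.
  ~(forall z. exists t. (~G(z,z) & G(t,t))) | ~(forall w. G(w,w)) | ~(forall w. G(w,w)) | (forall t. G(t,t))
Move each ¬ inward, flipping quantifiers it crosses:
  (exists z. forall t. (G(z,z) | ~G(t,t))) | (exists w. ~G(w,w)) | (exists w. ~G(w,w)) | (forall t. G(t,t))
Rename bound variables to avoid capture: w↦b, t↦v.
  (exists z. forall t. (G(z,z) | ~G(t,t))) | (exists w. ~G(w,w)) | (exists b. ~G(b,b)) | (forall v. G(v,v))
Extract every quantifier outward, since the variables are now distinct and don't occur free across branches:
  exists z. forall t. exists w. exists b. forall v. (G(z,z) | ~G(t,t) | ~G(w,w) | ~G(b,b) | G(v,v))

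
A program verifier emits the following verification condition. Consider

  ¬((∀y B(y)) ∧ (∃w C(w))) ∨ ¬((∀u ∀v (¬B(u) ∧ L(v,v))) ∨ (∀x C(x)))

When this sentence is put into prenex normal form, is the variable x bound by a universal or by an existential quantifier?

Move each ¬ inward, flipping quantifiers it crosses:
  (∃y ¬B(y)) ∨ (∀w ¬C(w)) ∨ (∃u ∃v (B(u) ∨ ¬L(v,v))) ∧ (∃x ¬C(x))
All bound variables are already distinct, so no renaming is needed.
Finally move all quantifiers to the prefix:
  ∃y ∀w ∃u ∃v ∃x (¬B(y) ∨ ¬C(w) ∨ (B(u) ∨ ¬L(v,v)) ∧ ¬C(x))
The quantifier ∀x sits under an odd number of negations, so it flips to ∃x.

existential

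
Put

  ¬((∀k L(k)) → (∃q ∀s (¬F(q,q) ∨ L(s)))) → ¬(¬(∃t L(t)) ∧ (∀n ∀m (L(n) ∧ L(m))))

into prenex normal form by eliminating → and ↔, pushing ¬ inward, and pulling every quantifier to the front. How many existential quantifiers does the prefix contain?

5

First replace A → B with ¬A ∨ B.
  ¬¬(¬(∀k L(k)) ∨ (∃q ∀s (¬F(q,q) ∨ L(s)))) ∨ ¬(¬(∃t L(t)) ∧ (∀n ∀m (L(n) ∧ L(m))))
Move each ¬ inward, flipping quantifiers it crosses:
  (∃k ¬L(k)) ∨ (∃q ∀s (¬F(q,q) ∨ L(s))) ∨ (∃t L(t)) ∨ (∃n ∃m (¬L(n) ∨ ¬L(m)))
All bound variables are already distinct, so no renaming is needed.
Pull the quantifiers to the front (each side's bound variable is not free in the other side):
  ∃k ∃q ∀s ∃t ∃n ∃m (¬L(k) ∨ ¬F(q,q) ∨ L(s) ∨ L(t) ∨ ¬L(n) ∨ ¬L(m))
The prefix is ∃k ∃q ∀s ∃t ∃n ∃m: 1 universal, 5 existential.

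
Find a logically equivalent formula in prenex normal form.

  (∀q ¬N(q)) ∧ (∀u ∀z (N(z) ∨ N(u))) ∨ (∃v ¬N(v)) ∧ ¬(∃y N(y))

Move each ¬ inward, flipping quantifiers it crosses:
  (∀q ¬N(q)) ∧ (∀u ∀z (N(z) ∨ N(u))) ∨ (∃v ¬N(v)) ∧ (∀y ¬N(y))
All bound variables are already distinct, so no renaming is needed.
Extract every quantifier outward, since the variables are now distinct and don't occur free across branches:
  ∀q ∀u ∀z ∃v ∀y (¬N(q) ∧ (N(z) ∨ N(u)) ∨ ¬N(v) ∧ ¬N(y))

∀q ∀u ∀z ∃v ∀y (¬N(q) ∧ (N(z) ∨ N(u)) ∨ ¬N(v) ∧ ¬N(y))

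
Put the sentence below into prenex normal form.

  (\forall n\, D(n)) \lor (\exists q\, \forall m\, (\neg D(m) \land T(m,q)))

Pull the quantifiers to the front (each side's bound variable is not free in the other side):
  \forall n\, \exists q\, \forall m\, (D(n) \lor \neg D(m) \land T(m,q))

\forall n\, \exists q\, \forall m\, (D(n) \lor \neg D(m) \land T(m,q))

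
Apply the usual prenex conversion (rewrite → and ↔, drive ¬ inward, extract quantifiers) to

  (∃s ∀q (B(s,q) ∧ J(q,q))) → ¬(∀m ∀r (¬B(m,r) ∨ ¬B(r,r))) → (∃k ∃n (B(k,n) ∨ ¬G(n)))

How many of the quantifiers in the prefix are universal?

3

First replace A → B with ¬A ∨ B.
  ¬(∃s ∀q (B(s,q) ∧ J(q,q))) ∨ ¬¬(∀m ∀r (¬B(m,r) ∨ ¬B(r,r))) ∨ (∃k ∃n (B(k,n) ∨ ¬G(n)))
Move each ¬ inward, flipping quantifiers it crosses:
  (∀s ∃q (¬B(s,q) ∨ ¬J(q,q))) ∨ (∀m ∀r (¬B(m,r) ∨ ¬B(r,r))) ∨ (∃k ∃n (B(k,n) ∨ ¬G(n)))
Pull the quantifiers to the front (each side's bound variable is not free in the other side):
  ∀s ∃q ∀m ∀r ∃k ∃n (¬B(s,q) ∨ ¬J(q,q) ∨ ¬B(m,r) ∨ ¬B(r,r) ∨ B(k,n) ∨ ¬G(n))
The prefix is ∀s ∃q ∀m ∀r ∃k ∃n: 3 universal, 3 existential.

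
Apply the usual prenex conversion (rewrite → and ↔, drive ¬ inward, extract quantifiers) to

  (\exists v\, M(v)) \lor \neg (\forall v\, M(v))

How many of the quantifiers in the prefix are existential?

2

Move each ¬ inward, flipping quantifiers it crosses:
  (\exists v\, M(v)) \lor (\exists v\, \neg M(v))
Standardize variables apart so no two quantifiers bind the same name: v↦t.
  (\exists v\, M(v)) \lor (\exists t\, \neg M(t))
Finally move all quantifiers to the prefix:
  \exists v\, \exists t\, (M(v) \lor \neg M(t))
The prefix is \exists v \exists t: 0 universal, 2 existential.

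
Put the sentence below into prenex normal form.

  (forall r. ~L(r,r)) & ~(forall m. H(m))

Move each ¬ inward, flipping quantifiers it crosses:
  (forall r. ~L(r,r)) & (exists m. ~H(m))
All bound variables are already distinct, so no renaming is needed.
Pull the quantifiers to the front (each side's bound variable is not free in the other side):
  forall r. exists m. (~L(r,r) & ~H(m))

forall r. exists m. (~L(r,r) & ~H(m))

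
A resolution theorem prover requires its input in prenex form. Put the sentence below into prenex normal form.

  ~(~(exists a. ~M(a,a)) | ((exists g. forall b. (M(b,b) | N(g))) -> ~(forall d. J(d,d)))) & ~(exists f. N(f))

exists a. exists g. forall b. forall d. forall f. (~M(a,a) & (M(b,b) | N(g)) & J(d,d) & ~N(f))

First replace A → B with ¬A ∨ B.
  ~(~(exists a. ~M(a,a)) | ~(exists g. forall b. (M(b,b) | N(g))) | ~(forall d. J(d,d))) & ~(exists f. N(f))
Move each ¬ inward, flipping quantifiers it crosses:
  (exists a. ~M(a,a)) & (exists g. forall b. (M(b,b) | N(g))) & (forall d. J(d,d)) & (forall f. ~N(f))
Finally move all quantifiers to the prefix:
  exists a. exists g. forall b. forall d. forall f. (~M(a,a) & (M(b,b) | N(g)) & J(d,d) & ~N(f))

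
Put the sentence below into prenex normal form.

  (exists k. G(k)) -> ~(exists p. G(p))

forall k. forall p. (~G(k) | ~G(p))

Eliminate → and ↔ using ¬ and ∨.
  ~(exists k. G(k)) | ~(exists p. G(p))
Push ¬ through the quantifiers and connectives to reach negation normal form:
  (forall k. ~G(k)) | (forall p. ~G(p))
All bound variables are already distinct, so no renaming is needed.
Extract every quantifier outward, since the variables are now distinct and don't occur free across branches:
  forall k. forall p. (~G(k) | ~G(p))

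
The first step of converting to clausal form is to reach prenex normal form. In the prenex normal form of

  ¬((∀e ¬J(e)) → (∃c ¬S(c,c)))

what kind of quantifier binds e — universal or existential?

universal

Rewrite implications/biconditionals: A → B as ¬A ∨ B.
  ¬(¬(∀e ¬J(e)) ∨ (∃c ¬S(c,c)))
Push ¬ through the quantifiers and connectives to reach negation normal form:
  (∀e ¬J(e)) ∧ (∀c S(c,c))
All bound variables are already distinct, so no renaming is needed.
Extract every quantifier outward, since the variables are now distinct and don't occur free across branches:
  ∀e ∀c (¬J(e) ∧ S(c,c))
The quantifier ∀e sits under an even number of negations (counting the antecedent side of each →), so it remains universal.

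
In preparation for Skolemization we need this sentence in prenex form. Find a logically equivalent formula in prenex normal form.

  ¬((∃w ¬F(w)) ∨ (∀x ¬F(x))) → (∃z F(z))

Rewrite implications/biconditionals: A → B as ¬A ∨ B.
  ¬¬((∃w ¬F(w)) ∨ (∀x ¬F(x))) ∨ (∃z F(z))
Move each ¬ inward, flipping quantifiers it crosses:
  (∃w ¬F(w)) ∨ (∀x ¬F(x)) ∨ (∃z F(z))
All bound variables are already distinct, so no renaming is needed.
Pull the quantifiers to the front (each side's bound variable is not free in the other side):
  ∃w ∀x ∃z (¬F(w) ∨ ¬F(x) ∨ F(z))

∃w ∀x ∃z (¬F(w) ∨ ¬F(x) ∨ F(z))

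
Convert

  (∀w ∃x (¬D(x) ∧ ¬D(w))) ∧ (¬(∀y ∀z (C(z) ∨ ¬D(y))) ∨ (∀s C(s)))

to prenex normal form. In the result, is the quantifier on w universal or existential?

universal

Move each ¬ inward, flipping quantifiers it crosses:
  (∀w ∃x (¬D(x) ∧ ¬D(w))) ∧ ((∃y ∃z (¬C(z) ∧ D(y))) ∨ (∀s C(s)))
All bound variables are already distinct, so no renaming is needed.
Pull the quantifiers to the front (each side's bound variable is not free in the other side):
  ∀w ∃x ∃y ∃z ∀s (¬D(x) ∧ ¬D(w) ∧ (¬C(z) ∧ D(y) ∨ C(s)))
The quantifier ∀w sits under an even number of negations, so it remains universal.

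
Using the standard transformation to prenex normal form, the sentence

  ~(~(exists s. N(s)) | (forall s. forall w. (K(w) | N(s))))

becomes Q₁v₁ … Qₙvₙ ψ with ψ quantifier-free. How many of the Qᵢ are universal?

0

Move each ¬ inward, flipping quantifiers it crosses:
  (exists s. N(s)) & (exists s. exists w. (~K(w) & ~N(s)))
Give each quantifier a distinct variable: s↦r.
  (exists s. N(s)) & (exists r. exists w. (~K(w) & ~N(r)))
Pull the quantifiers to the front (each side's bound variable is not free in the other side):
  exists s. exists r. exists w. (N(s) & ~K(w) & ~N(r))
The prefix is exists s exists r exists w: 0 universal, 3 existential.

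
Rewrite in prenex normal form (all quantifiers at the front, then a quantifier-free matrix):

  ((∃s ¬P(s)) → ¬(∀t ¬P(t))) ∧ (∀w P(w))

∀s ∃t ∀w ((P(s) ∨ P(t)) ∧ P(w))

Eliminate → and ↔ using ¬ and ∨.
  (¬(∃s ¬P(s)) ∨ ¬(∀t ¬P(t))) ∧ (∀w P(w))
Push ¬ through the quantifiers and connectives to reach negation normal form:
  ((∀s P(s)) ∨ (∃t P(t))) ∧ (∀w P(w))
All bound variables are already distinct, so no renaming is needed.
Finally move all quantifiers to the prefix:
  ∀s ∃t ∀w ((P(s) ∨ P(t)) ∧ P(w))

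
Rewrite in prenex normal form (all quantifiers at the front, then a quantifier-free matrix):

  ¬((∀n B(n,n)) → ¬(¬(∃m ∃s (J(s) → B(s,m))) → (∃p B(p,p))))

∀n ∃m ∃s ∃p (B(n,n) ∧ (¬J(s) ∨ B(s,m) ∨ B(p,p)))

Rewrite implications/biconditionals: A → B as ¬A ∨ B.
  ¬(¬(∀n B(n,n)) ∨ ¬(¬¬(∃m ∃s (¬J(s) ∨ B(s,m))) ∨ (∃p B(p,p))))
Drive negations inward (¬∀x A ≡ ∃x ¬A, ¬∃x A ≡ ∀x ¬A, De Morgan for ∧/∨):
  (∀n B(n,n)) ∧ ((∃m ∃s (¬J(s) ∨ B(s,m))) ∨ (∃p B(p,p)))
All bound variables are already distinct, so no renaming is needed.
Pull the quantifiers to the front (each side's bound variable is not free in the other side):
  ∀n ∃m ∃s ∃p (B(n,n) ∧ (¬J(s) ∨ B(s,m) ∨ B(p,p)))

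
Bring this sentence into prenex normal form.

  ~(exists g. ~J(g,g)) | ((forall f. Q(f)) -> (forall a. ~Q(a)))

forall g. exists f. forall a. (J(g,g) | ~Q(f) | ~Q(a))

Eliminate → and ↔ using ¬ and ∨.
  ~(exists g. ~J(g,g)) | ~(forall f. Q(f)) | (forall a. ~Q(a))
Drive negations inward (¬∀x A ≡ ∃x ¬A, ¬∃x A ≡ ∀x ¬A, De Morgan for ∧/∨):
  (forall g. J(g,g)) | (exists f. ~Q(f)) | (forall a. ~Q(a))
All bound variables are already distinct, so no renaming is needed.
Finally move all quantifiers to the prefix:
  forall g. exists f. forall a. (J(g,g) | ~Q(f) | ~Q(a))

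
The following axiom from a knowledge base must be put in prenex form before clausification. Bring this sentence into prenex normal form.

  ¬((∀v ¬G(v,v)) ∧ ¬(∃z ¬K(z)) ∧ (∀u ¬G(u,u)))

Move each ¬ inward, flipping quantifiers it crosses:
  (∃v G(v,v)) ∨ (∃z ¬K(z)) ∨ (∃u G(u,u))
Extract every quantifier outward, since the variables are now distinct and don't occur free across branches:
  ∃v ∃z ∃u (G(v,v) ∨ ¬K(z) ∨ G(u,u))

∃v ∃z ∃u (G(v,v) ∨ ¬K(z) ∨ G(u,u))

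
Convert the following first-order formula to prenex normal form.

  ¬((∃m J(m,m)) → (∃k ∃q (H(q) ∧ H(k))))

∃m ∀k ∀q (J(m,m) ∧ (¬H(q) ∨ ¬H(k)))

First replace A → B with ¬A ∨ B.
  ¬(¬(∃m J(m,m)) ∨ (∃k ∃q (H(q) ∧ H(k))))
Push ¬ through the quantifiers and connectives to reach negation normal form:
  (∃m J(m,m)) ∧ (∀k ∀q (¬H(q) ∨ ¬H(k)))
Finally move all quantifiers to the prefix:
  ∃m ∀k ∀q (J(m,m) ∧ (¬H(q) ∨ ¬H(k)))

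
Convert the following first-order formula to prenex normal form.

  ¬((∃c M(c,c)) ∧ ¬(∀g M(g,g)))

∀c ∀g (¬M(c,c) ∨ M(g,g))

Push ¬ through the quantifiers and connectives to reach negation normal form:
  (∀c ¬M(c,c)) ∨ (∀g M(g,g))
All bound variables are already distinct, so no renaming is needed.
Finally move all quantifiers to the prefix:
  ∀c ∀g (¬M(c,c) ∨ M(g,g))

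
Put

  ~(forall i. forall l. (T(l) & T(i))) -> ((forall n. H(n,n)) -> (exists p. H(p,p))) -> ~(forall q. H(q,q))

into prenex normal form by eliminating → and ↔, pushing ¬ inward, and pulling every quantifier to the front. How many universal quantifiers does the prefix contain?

Rewrite implications/biconditionals: A → B as ¬A ∨ B.
  ~~(forall i. forall l. (T(l) & T(i))) | ~(~(forall n. H(n,n)) | (exists p. H(p,p))) | ~(forall q. H(q,q))
Move each ¬ inward, flipping quantifiers it crosses:
  (forall i. forall l. (T(l) & T(i))) | (forall n. H(n,n)) & (forall p. ~H(p,p)) | (exists q. ~H(q,q))
Extract every quantifier outward, since the variables are now distinct and don't occur free across branches:
  forall i. forall l. forall n. forall p. exists q. (T(l) & T(i) | H(n,n) & ~H(p,p) | ~H(q,q))
The prefix is forall i forall l forall n forall p exists q: 4 universal, 1 existential.

4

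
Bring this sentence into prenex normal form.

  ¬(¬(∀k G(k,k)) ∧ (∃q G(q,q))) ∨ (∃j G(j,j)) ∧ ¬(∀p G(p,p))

Move each ¬ inward, flipping quantifiers it crosses:
  (∀k G(k,k)) ∨ (∀q ¬G(q,q)) ∨ (∃j G(j,j)) ∧ (∃p ¬G(p,p))
All bound variables are already distinct, so no renaming is needed.
Extract every quantifier outward, since the variables are now distinct and don't occur free across branches:
  ∀k ∀q ∃j ∃p (G(k,k) ∨ ¬G(q,q) ∨ G(j,j) ∧ ¬G(p,p))

∀k ∀q ∃j ∃p (G(k,k) ∨ ¬G(q,q) ∨ G(j,j) ∧ ¬G(p,p))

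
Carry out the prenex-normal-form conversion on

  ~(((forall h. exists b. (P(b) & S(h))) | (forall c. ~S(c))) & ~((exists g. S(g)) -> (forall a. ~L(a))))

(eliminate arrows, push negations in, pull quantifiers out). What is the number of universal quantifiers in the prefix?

3

First replace A → B with ¬A ∨ B.
  ~(((forall h. exists b. (P(b) & S(h))) | (forall c. ~S(c))) & ~(~(exists g. S(g)) | (forall a. ~L(a))))
Move each ¬ inward, flipping quantifiers it crosses:
  (exists h. forall b. (~P(b) | ~S(h))) & (exists c. S(c)) | (forall g. ~S(g)) | (forall a. ~L(a))
Finally move all quantifiers to the prefix:
  exists h. forall b. exists c. forall g. forall a. ((~P(b) | ~S(h)) & S(c) | ~S(g) | ~L(a))
The prefix is exists h forall b exists c forall g forall a: 3 universal, 2 existential.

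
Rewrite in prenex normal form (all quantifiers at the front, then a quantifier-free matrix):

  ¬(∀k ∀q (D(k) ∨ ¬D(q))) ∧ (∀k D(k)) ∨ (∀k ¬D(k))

Drive negations inward (¬∀x A ≡ ∃x ¬A, ¬∃x A ≡ ∀x ¬A, De Morgan for ∧/∨):
  (∃k ∃q (¬D(k) ∧ D(q))) ∧ (∀k D(k)) ∨ (∀k ¬D(k))
Give each quantifier a distinct variable: k↦v1, k↦b.
  (∃k ∃q (¬D(k) ∧ D(q))) ∧ (∀v1 D(v1)) ∨ (∀b ¬D(b))
Extract every quantifier outward, since the variables are now distinct and don't occur free across branches:
  ∃k ∃q ∀v1 ∀b (¬D(k) ∧ D(q) ∧ D(v1) ∨ ¬D(b))

∃k ∃q ∀v1 ∀b (¬D(k) ∧ D(q) ∧ D(v1) ∨ ¬D(b))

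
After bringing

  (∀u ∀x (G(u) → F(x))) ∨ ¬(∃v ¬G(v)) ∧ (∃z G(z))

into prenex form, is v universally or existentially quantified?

universal

Eliminate → and ↔ using ¬ and ∨.
  (∀u ∀x (¬G(u) ∨ F(x))) ∨ ¬(∃v ¬G(v)) ∧ (∃z G(z))
Push ¬ through the quantifiers and connectives to reach negation normal form:
  (∀u ∀x (¬G(u) ∨ F(x))) ∨ (∀v G(v)) ∧ (∃z G(z))
All bound variables are already distinct, so no renaming is needed.
Pull the quantifiers to the front (each side's bound variable is not free in the other side):
  ∀u ∀x ∀v ∃z (¬G(u) ∨ F(x) ∨ G(v) ∧ G(z))
The quantifier ∃v sits under an odd number of negations (counting the antecedent side of each →), so it flips to ∀v.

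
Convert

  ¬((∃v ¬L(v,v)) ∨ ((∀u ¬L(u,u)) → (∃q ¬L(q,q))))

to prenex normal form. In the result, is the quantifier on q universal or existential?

universal

Rewrite implications/biconditionals: A → B as ¬A ∨ B.
  ¬((∃v ¬L(v,v)) ∨ ¬(∀u ¬L(u,u)) ∨ (∃q ¬L(q,q)))
Push ¬ through the quantifiers and connectives to reach negation normal form:
  (∀v L(v,v)) ∧ (∀u ¬L(u,u)) ∧ (∀q L(q,q))
All bound variables are already distinct, so no renaming is needed.
Finally move all quantifiers to the prefix:
  ∀v ∀u ∀q (L(v,v) ∧ ¬L(u,u) ∧ L(q,q))
The quantifier ∃q sits under an odd number of negations (counting the antecedent side of each →), so it flips to ∀q.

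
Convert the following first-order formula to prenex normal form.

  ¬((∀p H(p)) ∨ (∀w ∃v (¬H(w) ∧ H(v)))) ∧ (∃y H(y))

Push ¬ through the quantifiers and connectives to reach negation normal form:
  (∃p ¬H(p)) ∧ (∃w ∀v (H(w) ∨ ¬H(v))) ∧ (∃y H(y))
Pull the quantifiers to the front (each side's bound variable is not free in the other side):
  ∃p ∃w ∀v ∃y (¬H(p) ∧ (H(w) ∨ ¬H(v)) ∧ H(y))

∃p ∃w ∀v ∃y (¬H(p) ∧ (H(w) ∨ ¬H(v)) ∧ H(y))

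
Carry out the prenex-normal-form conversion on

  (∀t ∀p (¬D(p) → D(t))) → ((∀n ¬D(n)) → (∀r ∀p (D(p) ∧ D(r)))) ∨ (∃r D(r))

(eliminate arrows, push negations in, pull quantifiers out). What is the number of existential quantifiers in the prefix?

4

Rewrite implications/biconditionals: A → B as ¬A ∨ B.
  ¬(∀t ∀p (¬¬D(p) ∨ D(t))) ∨ ¬(∀n ¬D(n)) ∨ (∀r ∀p (D(p) ∧ D(r))) ∨ (∃r D(r))
Push ¬ through the quantifiers and connectives to reach negation normal form:
  (∃t ∃p (¬D(p) ∧ ¬D(t))) ∨ (∃n D(n)) ∨ (∀r ∀p (D(p) ∧ D(r))) ∨ (∃r D(r))
Standardize variables apart so no two quantifiers bind the same name: p↦w1, r↦c.
  (∃t ∃p (¬D(p) ∧ ¬D(t))) ∨ (∃n D(n)) ∨ (∀r ∀w1 (D(w1) ∧ D(r))) ∨ (∃c D(c))
Extract every quantifier outward, since the variables are now distinct and don't occur free across branches:
  ∃t ∃p ∃n ∀r ∀w1 ∃c (¬D(p) ∧ ¬D(t) ∨ D(n) ∨ D(w1) ∧ D(r) ∨ D(c))
The prefix is ∃t ∃p ∃n ∀r ∀w1 ∃c: 2 universal, 4 existential.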